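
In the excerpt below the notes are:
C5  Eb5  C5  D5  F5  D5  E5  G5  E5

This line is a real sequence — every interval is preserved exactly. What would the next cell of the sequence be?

F#5 A5 F#5

The 3-note cells begin on C5, D5, E5 — each up a 2nd from the last.
From F#5 the exact shape gives F#5 A5 F#5.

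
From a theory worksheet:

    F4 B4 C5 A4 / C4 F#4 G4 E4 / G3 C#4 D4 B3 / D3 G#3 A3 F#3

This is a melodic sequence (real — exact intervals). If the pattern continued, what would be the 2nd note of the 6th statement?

A#2

Grouping in 4s, the 2nd note of each cell is B4, F#4, C#4, G#3.
Carrying that down a 4th forward: D#3 → A#2.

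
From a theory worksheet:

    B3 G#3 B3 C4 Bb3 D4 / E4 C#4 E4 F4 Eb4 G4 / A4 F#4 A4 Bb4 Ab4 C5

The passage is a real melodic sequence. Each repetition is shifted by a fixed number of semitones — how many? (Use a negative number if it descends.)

Unit = 6 notes; the statements start on B3, E4, A4, moving up a 4th each time.
Counting half-steps from B3 to E4: 5.

5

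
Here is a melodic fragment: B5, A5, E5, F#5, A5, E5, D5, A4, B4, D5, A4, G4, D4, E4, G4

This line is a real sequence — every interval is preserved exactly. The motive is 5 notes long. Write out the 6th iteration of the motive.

C3 Bb2 F2 G2 Bb2

With a 5-note motive the entries are B5, E5, A4, each down a 5th from the previous.
Continuing the starts: D4 → G3 → C3.
So cell 6 is C3 Bb2 F2 G2 Bb2.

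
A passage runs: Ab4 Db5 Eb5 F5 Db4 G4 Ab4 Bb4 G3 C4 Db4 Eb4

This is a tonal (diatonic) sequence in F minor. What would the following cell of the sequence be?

The 4-note cells begin on Ab4, Db4, G3 — each down a 5th from the last.
Statement 4 starts on C3 and keeps the same diatonic contour: C3 F3 G3 Ab3.

C3 F3 G3 Ab3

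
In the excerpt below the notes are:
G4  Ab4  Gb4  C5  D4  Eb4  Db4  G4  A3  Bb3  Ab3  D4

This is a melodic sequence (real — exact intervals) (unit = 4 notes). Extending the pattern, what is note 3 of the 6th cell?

F2

Grouping in 4s, the 3rd note of each cell is Gb4, Db4, Ab3.
Carrying that down a 4th forward: Eb3 → Bb2 → F2.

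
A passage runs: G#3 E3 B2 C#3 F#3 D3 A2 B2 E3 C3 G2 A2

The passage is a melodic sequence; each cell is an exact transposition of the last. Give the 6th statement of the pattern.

Bb2 Gb2 Db2 Eb2

Taking 4-note groups, the heads are G#3, F#3, E3: the pattern moves down a 2nd.
Carrying on: D3 → C3 → Bb2.
Statement 6 starts on Bb2 and keeps the same exact contour: Bb2 Gb2 Db2 Eb2.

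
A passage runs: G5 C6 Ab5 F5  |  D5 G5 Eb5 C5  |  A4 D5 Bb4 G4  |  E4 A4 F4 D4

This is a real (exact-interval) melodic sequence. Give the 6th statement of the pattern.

F#3 B3 G3 E3

The 4-note cells begin on G5, D5, A4, E4 — each down a 4th from the last.
Carrying on: B3 → F#3.
So cell 6 is F#3 B3 G3 E3.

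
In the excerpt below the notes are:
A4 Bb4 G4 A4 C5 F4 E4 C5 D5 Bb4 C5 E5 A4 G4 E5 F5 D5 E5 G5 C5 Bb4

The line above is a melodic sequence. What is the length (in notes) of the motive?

7

There are 21 notes; a 7-note unit gives 3 cells:
A4 Bb4 G4 A4 C5 F4 E4 | C5 D5 Bb4 C5 E5 A4 G4 | E5 F5 D5 E5 G5 C5 Bb4
Each cell is the previous one up a 3rd — so the unit is 7 notes.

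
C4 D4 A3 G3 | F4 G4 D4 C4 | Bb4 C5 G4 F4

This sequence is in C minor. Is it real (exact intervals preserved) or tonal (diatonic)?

Each cell has the same semitone pattern (2, -5, -2) — intervals are preserved exactly.
And A3 lies outside C minor, so the sequence is real rather than tonal.

real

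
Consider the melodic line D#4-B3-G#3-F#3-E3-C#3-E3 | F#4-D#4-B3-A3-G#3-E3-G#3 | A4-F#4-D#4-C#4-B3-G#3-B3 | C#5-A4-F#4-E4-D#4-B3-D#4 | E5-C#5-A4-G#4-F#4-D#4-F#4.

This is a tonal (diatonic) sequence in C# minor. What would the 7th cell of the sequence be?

B5 G#5 E5 D#5 C#5 A4 C#5

Taking 7-note groups, the heads are D#4, F#4, A4, C#5, E5: the pattern moves up a 3rd.
Extending up a 3rd: G#5 → B5.
From B5 the diatonic shape gives B5 G#5 E5 D#5 C#5 A4 C#5.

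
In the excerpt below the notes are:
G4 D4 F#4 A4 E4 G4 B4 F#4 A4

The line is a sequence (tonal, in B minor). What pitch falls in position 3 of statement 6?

The unit is 3 notes. Position-3 pitches of the 3 shown cells: F#4, G4, A4.
Carrying that up a 2nd forward: B4 → C#5 → D5.

D5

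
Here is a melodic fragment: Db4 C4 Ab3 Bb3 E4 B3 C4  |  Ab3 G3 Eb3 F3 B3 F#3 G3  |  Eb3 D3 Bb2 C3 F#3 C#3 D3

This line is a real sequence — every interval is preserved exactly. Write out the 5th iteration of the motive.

F2 E2 C2 D2 G#2 D#2 E2

The 7-note cells begin on Db4, Ab3, Eb3 — each down a 4th from the last.
Extending down a 4th: Bb2 → F2.
So cell 5 is F2 E2 C2 D2 G#2 D#2 E2.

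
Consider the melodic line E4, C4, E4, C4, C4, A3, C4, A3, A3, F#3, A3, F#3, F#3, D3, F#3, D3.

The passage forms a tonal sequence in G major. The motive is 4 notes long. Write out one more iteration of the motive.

The 4-note cells begin on E4, C4, A3, F#3 — each down a 3rd from the last.
From D3 the diatonic shape gives D3 B2 D3 B2.

D3 B2 D3 B2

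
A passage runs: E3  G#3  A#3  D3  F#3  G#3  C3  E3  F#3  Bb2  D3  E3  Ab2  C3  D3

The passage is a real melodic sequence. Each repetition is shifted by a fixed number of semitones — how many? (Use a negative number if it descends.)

Taking 3-note groups, the heads are E3, D3, C3, Bb2, Ab2: the pattern moves down a 2nd.
E3 to D3 spans -2 semitones.

-2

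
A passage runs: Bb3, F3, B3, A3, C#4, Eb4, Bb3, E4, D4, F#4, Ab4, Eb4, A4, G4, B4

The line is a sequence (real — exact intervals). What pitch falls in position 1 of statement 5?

Gb5

With 5-note cells, note 1 of each statement runs Bb3, Eb4, Ab4.
Each moves up a 4th. Continuing: Db5 → Gb5.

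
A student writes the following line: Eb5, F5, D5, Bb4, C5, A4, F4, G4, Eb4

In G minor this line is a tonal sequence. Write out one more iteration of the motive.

C4 D4 Bb3

Unit = 3 notes; the statements start on Eb5, Bb4, F4, moving down a 4th each time.
From C4 the diatonic shape gives C4 D4 Bb3.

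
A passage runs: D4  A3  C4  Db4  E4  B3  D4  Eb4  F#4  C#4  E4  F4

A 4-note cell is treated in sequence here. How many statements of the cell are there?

3

12 notes in groups of 4 gives 12/4 = 3 statements.
Starts: D4, E4, F#4 — each up a 2nd.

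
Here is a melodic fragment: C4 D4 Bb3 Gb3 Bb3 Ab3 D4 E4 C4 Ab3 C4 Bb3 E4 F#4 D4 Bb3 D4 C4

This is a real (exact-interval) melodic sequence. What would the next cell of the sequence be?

F#4 G#4 E4 C4 E4 D4

With a 6-note motive the entries are C4, D4, E4, each up a 2nd from the previous.
From F#4 the exact shape gives F#4 G#4 E4 C4 E4 D4.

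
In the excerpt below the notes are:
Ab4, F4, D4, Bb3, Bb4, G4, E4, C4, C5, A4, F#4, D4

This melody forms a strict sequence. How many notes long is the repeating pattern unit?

12 notes total. Splitting into 3 groups of 4:
Ab4 F4 D4 Bb3 | Bb4 G4 E4 C4 | C5 A4 F#4 D4
Every group is a transposition up a 2nd of the one before; no shorter unit works.

4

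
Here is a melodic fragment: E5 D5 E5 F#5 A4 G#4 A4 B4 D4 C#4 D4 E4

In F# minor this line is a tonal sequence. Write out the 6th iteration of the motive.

With a 4-note motive the entries are E5, A4, D4, each down a 5th from the previous.
Carrying on: G#3 → C#3 → F#2.
So cell 6 is F#2 E2 F#2 G#2.

F#2 E2 F#2 G#2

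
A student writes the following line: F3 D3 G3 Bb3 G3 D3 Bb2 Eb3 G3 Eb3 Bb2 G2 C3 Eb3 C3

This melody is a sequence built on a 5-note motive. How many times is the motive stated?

15 notes in groups of 5 gives 15/5 = 3 statements.
Starts: F3, D3, Bb2 — each down a 3rd.

3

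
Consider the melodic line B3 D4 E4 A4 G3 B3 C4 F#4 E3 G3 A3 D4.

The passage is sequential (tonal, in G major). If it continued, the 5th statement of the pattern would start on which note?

The 4-note cells begin on B3, G3, E3 — each down a 3rd from the last.
Continuing: C3 → A2. Statement 5 starts on A2.

A2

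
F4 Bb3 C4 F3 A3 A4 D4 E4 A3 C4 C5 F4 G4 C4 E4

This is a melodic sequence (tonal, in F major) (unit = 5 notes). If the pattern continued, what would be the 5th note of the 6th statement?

D5

The unit is 5 notes. Position-5 pitches of the 3 shown cells: A3, C4, E4.
Extending up a 3rd: G4 → Bb4 → D5.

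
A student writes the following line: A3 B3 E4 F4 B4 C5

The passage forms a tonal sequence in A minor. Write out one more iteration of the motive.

With a 2-note motive the entries are A3, E4, B4, each up a 5th from the previous.
From F5 the diatonic shape gives F5 G5.

F5 G5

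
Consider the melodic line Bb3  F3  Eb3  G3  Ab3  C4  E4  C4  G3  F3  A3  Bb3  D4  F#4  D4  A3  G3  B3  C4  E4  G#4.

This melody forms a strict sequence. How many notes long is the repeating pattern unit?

Try groups of 7 (3 cells in 21 notes):
Bb3 F3 Eb3 G3 Ab3 C4 E4 | C4 G3 F3 A3 Bb3 D4 F#4 | D4 A3 G3 B3 C4 E4 G#4
Every group is a transposition up a 2nd of the one before; no shorter unit works.

7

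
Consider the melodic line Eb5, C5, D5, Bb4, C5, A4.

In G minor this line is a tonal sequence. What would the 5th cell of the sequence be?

The 2-note cells begin on Eb5, D5, C5 — each down a 2nd from the last.
Extending down a 2nd: Bb4 → A4.
Statement 5 starts on A4 and keeps the same diatonic contour: A4 F4.

A4 F4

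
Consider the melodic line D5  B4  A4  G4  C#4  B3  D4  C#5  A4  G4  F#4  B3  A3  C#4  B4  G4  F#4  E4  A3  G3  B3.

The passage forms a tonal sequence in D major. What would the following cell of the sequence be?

The 7-note cells begin on D5, C#5, B4 — each down a 2nd from the last.
From A4 the diatonic shape gives A4 F#4 E4 D4 G3 F#3 A3.

A4 F#4 E4 D4 G3 F#3 A3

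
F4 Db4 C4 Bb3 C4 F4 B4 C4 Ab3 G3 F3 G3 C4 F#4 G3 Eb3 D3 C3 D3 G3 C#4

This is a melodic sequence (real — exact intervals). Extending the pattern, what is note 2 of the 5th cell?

With 7-note cells, note 2 of each statement runs Db4, Ab3, Eb3.
Each moves down a 4th. Continuing: Bb2 → F2.

F2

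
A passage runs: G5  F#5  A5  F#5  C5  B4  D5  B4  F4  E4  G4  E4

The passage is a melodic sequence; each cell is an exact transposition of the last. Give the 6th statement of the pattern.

Unit = 4 notes; the statements start on G5, C5, F4, moving down a 5th each time.
Extending down a 5th: Bb3 → Eb3 → Ab2.
So cell 6 is Ab2 G2 Bb2 G2.

Ab2 G2 Bb2 G2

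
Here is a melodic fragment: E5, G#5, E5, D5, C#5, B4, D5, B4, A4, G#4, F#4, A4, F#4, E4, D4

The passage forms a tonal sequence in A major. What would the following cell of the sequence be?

C#4 E4 C#4 B3 A3

Unit = 5 notes; the statements start on E5, B4, F#4, moving down a 4th each time.
So cell 4 is C#4 E4 C#4 B3 A3.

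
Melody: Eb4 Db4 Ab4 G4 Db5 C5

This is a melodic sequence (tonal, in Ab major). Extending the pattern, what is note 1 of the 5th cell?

Grouping in 2s, the 1st note of each cell is Eb4, Ab4, Db5.
Carrying that up a 4th forward: G5 → C6.

C6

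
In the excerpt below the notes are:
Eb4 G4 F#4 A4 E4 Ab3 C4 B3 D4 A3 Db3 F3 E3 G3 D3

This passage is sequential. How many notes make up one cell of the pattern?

5

Try groups of 5 (3 cells in 15 notes):
Eb4 G4 F#4 A4 E4 | Ab3 C4 B3 D4 A3 | Db3 F3 E3 G3 D3
Every group is a transposition down a 5th of the one before; no shorter unit works.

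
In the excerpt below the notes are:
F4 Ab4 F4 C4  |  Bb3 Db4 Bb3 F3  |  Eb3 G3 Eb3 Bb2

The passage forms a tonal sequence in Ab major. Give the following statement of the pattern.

The 4-note cells begin on F4, Bb3, Eb3 — each down a 5th from the last.
So cell 4 is Ab2 C3 Ab2 Eb2.

Ab2 C3 Ab2 Eb2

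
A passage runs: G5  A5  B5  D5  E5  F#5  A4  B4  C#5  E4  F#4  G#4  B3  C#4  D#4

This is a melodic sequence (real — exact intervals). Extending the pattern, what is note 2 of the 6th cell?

G#3

Grouping in 3s, the 2nd note of each cell is A5, E5, B4, F#4, C#4.
From C#4, down a 4th gives G#3.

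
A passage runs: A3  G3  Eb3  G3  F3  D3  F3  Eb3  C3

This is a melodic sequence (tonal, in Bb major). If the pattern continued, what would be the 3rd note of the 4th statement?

With 3-note cells, note 3 of each statement runs Eb3, D3, C3.
One more down a 2nd gives Bb2.

Bb2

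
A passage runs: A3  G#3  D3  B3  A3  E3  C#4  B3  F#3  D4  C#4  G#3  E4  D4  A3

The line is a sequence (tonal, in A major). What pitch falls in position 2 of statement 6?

E4

Grouping in 3s, the 2nd note of each cell is G#3, A3, B3, C#4, D4.
Each moves up a 2nd; the next is E4.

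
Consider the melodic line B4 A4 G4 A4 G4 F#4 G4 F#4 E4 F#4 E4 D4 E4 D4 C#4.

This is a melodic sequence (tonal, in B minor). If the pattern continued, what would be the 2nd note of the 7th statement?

The unit is 3 notes. Position-2 pitches of the 5 shown cells: A4, G4, F#4, E4, D4.
Each moves down a 2nd. Continuing: C#4 → B3.

B3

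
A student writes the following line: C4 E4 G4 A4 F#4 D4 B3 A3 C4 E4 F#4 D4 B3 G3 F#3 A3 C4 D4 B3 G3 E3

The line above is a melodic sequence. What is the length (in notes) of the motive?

7

21 notes total. Splitting into 3 groups of 7:
C4 E4 G4 A4 F#4 D4 B3 | A3 C4 E4 F#4 D4 B3 G3 | F#3 A3 C4 D4 B3 G3 E3
That's a consistent down a 3rd shift per cell, and no other grouping gives one.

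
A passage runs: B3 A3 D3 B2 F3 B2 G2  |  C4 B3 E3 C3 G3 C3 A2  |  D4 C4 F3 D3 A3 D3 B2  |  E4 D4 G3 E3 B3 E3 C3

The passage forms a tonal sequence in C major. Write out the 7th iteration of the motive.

Taking 7-note groups, the heads are B3, C4, D4, E4: the pattern moves up a 2nd.
Extending up a 2nd: F4 → G4 → A4.
Statement 7 starts on A4 and keeps the same diatonic contour: A4 G4 C4 A3 E4 A3 F3.

A4 G4 C4 A3 E4 A3 F3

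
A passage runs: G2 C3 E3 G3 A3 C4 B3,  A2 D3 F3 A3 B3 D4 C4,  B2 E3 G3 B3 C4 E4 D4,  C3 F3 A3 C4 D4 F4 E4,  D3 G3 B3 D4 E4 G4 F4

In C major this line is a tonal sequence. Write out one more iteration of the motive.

The 7-note cells begin on G2, A2, B2, C3, D3 — each up a 2nd from the last.
From E3 the diatonic shape gives E3 A3 C4 E4 F4 A4 G4.

E3 A3 C4 E4 F4 A4 G4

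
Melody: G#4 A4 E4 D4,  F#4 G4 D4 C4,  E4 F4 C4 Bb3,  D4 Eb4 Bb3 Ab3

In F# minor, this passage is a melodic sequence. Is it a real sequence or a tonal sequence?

Each cell has the same semitone pattern (1, -5, -2) — intervals are preserved exactly.
And G4 lies outside F# minor, so the sequence is real rather than tonal.

real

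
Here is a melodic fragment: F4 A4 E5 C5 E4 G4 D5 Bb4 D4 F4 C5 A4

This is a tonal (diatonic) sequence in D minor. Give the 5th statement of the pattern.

Bb3 D4 A4 F4

With a 4-note motive the entries are F4, E4, D4, each down a 2nd from the previous.
Extending down a 2nd: C4 → Bb3.
From Bb3 the diatonic shape gives Bb3 D4 A4 F4.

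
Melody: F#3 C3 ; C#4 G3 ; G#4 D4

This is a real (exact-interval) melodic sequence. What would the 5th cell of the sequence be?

The 2-note cells begin on F#3, C#4, G#4 — each up a 5th from the last.
Carrying on: D#5 → A#5.
Statement 5 starts on A#5 and keeps the same exact contour: A#5 E5.

A#5 E5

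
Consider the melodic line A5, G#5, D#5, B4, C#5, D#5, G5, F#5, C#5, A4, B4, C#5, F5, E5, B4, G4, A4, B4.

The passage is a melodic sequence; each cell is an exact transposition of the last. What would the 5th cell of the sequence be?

Db5 C5 G4 Eb4 F4 G4

The 6-note cells begin on A5, G5, F5 — each down a 2nd from the last.
Extending down a 2nd: Eb5 → Db5.
From Db5 the exact shape gives Db5 C5 G4 Eb4 F4 G4.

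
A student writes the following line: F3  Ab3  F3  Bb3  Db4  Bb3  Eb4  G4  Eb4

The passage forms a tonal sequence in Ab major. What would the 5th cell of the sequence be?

Unit = 3 notes; the statements start on F3, Bb3, Eb4, moving up a 4th each time.
Extending up a 4th: Ab4 → Db5.
Statement 5 starts on Db5 and keeps the same diatonic contour: Db5 F5 Db5.

Db5 F5 Db5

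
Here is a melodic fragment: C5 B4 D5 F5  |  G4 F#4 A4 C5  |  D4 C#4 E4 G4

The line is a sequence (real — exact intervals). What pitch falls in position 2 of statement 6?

Grouping in 4s, the 2nd note of each cell is B4, F#4, C#4.
Each moves down a 4th. Continuing: G#3 → D#3 → A#2.

A#2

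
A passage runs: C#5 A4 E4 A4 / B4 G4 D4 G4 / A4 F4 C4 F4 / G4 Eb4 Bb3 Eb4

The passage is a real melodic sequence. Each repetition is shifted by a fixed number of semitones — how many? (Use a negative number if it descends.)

Unit = 4 notes; the statements start on C#5, B4, A4, G4, moving down a 2nd each time.
Counting half-steps from C#5 to B4: -2.

-2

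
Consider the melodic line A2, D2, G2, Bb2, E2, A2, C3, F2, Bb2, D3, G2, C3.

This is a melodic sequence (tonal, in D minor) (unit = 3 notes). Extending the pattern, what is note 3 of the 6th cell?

E3

The unit is 3 notes. Position-3 pitches of the 4 shown cells: G2, A2, Bb2, C3.
Each moves up a 2nd. Continuing: D3 → E3.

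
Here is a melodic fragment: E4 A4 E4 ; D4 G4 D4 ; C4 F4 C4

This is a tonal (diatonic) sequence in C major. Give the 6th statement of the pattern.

The 3-note cells begin on E4, D4, C4 — each down a 2nd from the last.
Carrying on: B3 → A3 → G3.
From G3 the diatonic shape gives G3 C4 G3.

G3 C4 G3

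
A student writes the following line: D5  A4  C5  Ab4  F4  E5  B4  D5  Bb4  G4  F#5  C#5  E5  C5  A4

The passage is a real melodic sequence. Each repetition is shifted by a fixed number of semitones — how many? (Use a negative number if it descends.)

With a 5-note motive the entries are D5, E5, F#5, each up a 2nd from the previous.
D5 to E5 spans +2 semitones.

2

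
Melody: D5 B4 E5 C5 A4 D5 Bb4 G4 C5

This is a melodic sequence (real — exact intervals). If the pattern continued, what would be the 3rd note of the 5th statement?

Ab4

With 3-note cells, note 3 of each statement runs E5, D5, C5.
Carrying that down a 2nd forward: Bb4 → Ab4.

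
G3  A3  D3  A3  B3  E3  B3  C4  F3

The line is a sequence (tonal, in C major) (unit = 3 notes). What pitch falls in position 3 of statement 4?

G3

Grouping in 3s, the 3rd note of each cell is D3, E3, F3.
One more up a 2nd gives G3.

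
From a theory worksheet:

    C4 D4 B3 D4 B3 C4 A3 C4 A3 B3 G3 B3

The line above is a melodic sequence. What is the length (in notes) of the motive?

4

Try groups of 4 (3 cells in 12 notes):
C4 D4 B3 D4 | B3 C4 A3 C4 | A3 B3 G3 B3
Each cell is the previous one down a 2nd — so the unit is 4 notes.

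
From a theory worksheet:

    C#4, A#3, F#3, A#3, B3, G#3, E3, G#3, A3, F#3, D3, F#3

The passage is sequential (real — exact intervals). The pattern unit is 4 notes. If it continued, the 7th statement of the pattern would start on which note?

With a 4-note motive the entries are C#4, B3, A3, each down a 2nd from the previous.
Continuing: G3 → F3 → Eb3 → Db3. Statement 7 starts on Db3.

Db3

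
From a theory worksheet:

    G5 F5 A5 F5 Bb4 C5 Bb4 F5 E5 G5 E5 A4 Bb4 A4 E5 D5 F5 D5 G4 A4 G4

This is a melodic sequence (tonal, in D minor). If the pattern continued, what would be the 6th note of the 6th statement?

E4

The unit is 7 notes. Position-6 pitches of the 3 shown cells: C5, Bb4, A4.
Carrying that down a 2nd forward: G4 → F4 → E4.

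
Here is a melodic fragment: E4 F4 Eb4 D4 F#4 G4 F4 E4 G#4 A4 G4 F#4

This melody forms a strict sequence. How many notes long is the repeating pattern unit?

4

Try groups of 4 (3 cells in 12 notes):
E4 F4 Eb4 D4 | F#4 G4 F4 E4 | G#4 A4 G4 F#4
Every group is a transposition up a 2nd of the one before; no shorter unit works.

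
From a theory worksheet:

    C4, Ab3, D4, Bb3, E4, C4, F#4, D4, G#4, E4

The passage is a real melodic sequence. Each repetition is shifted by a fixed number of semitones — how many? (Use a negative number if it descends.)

2

The 2-note cells begin on C4, D4, E4, F#4, G#4 — each up a 2nd from the last.
C4 to D4 spans +2 semitones.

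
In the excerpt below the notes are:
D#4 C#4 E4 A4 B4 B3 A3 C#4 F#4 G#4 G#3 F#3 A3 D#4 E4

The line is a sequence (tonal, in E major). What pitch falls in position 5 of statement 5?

A3

Grouping in 5s, the 5th note of each cell is B4, G#4, E4.
Carrying that down a 3rd forward: C#4 → A3.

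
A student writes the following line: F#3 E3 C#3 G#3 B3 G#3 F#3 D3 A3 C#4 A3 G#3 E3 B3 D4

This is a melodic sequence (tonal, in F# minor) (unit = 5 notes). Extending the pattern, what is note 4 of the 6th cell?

The unit is 5 notes. Position-4 pitches of the 3 shown cells: G#3, A3, B3.
Extending up a 2nd: C#4 → D4 → E4.

E4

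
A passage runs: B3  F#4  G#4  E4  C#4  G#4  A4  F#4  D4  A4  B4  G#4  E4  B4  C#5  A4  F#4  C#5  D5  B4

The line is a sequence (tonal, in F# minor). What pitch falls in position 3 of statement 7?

The unit is 4 notes. Position-3 pitches of the 5 shown cells: G#4, A4, B4, C#5, D5.
Carrying that up a 2nd forward: E5 → F#5.

F#5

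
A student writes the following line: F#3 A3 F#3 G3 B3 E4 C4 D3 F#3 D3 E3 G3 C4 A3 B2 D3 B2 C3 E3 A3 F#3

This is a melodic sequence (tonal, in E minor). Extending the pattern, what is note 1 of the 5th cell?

E2

The unit is 7 notes. Position-1 pitches of the 3 shown cells: F#3, D3, B2.
Each moves down a 3rd. Continuing: G2 → E2.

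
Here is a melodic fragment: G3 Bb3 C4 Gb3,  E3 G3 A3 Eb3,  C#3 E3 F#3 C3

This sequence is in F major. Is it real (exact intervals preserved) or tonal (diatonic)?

real

Each cell has the same semitone pattern (3, 2, -6) — intervals are preserved exactly.
And Gb3 lies outside F major, so the sequence is real rather than tonal.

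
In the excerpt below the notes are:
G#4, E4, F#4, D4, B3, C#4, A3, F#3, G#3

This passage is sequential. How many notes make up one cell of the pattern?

3

There are 9 notes; a 3-note unit gives 3 cells:
G#4 E4 F#4 | D4 B3 C#4 | A3 F#3 G#3
That's a consistent down a 4th shift per cell, and no other grouping gives one.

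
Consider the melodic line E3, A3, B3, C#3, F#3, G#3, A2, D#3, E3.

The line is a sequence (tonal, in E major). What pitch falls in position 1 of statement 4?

Grouping in 3s, the 1st note of each cell is E3, C#3, A2.
Each moves down a 3rd; the next is F#2.

F#2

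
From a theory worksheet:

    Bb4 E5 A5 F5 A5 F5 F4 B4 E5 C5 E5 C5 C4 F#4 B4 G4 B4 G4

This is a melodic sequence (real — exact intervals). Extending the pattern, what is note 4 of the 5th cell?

A3

Grouping in 6s, the 4th note of each cell is F5, C5, G4.
Extending down a 4th: D4 → A3.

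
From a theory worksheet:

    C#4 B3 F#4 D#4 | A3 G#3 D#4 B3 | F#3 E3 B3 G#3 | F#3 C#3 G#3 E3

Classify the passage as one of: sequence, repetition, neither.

neither

Note 1 of cell 4 is F#3; if this were a sequence it would be D#3. No unit length gives a consistent transposition pattern.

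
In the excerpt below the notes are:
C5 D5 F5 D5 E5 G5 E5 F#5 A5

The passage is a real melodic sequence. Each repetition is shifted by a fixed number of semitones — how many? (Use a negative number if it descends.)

2

With a 3-note motive the entries are C5, D5, E5, each up a 2nd from the previous.
Counting half-steps from C5 to D5: 2.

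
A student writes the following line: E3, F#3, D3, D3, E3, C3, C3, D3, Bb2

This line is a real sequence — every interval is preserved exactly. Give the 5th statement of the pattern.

With a 3-note motive the entries are E3, D3, C3, each down a 2nd from the previous.
Continuing the starts: Bb2 → Ab2.
So cell 5 is Ab2 Bb2 Gb2.

Ab2 Bb2 Gb2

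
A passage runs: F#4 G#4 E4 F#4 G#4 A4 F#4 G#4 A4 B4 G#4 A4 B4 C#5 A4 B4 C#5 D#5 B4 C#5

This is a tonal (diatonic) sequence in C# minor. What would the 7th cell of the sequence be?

E5 F#5 D#5 E5

Taking 4-note groups, the heads are F#4, G#4, A4, B4, C#5: the pattern moves up a 2nd.
Extending up a 2nd: D#5 → E5.
Statement 7 starts on E5 and keeps the same diatonic contour: E5 F#5 D#5 E5.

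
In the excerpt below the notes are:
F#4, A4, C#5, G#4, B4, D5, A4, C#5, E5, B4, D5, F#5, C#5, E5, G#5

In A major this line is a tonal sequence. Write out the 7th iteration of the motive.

E5 G#5 B5

Taking 3-note groups, the heads are F#4, G#4, A4, B4, C#5: the pattern moves up a 2nd.
Carrying on: D5 → E5.
From E5 the diatonic shape gives E5 G#5 B5.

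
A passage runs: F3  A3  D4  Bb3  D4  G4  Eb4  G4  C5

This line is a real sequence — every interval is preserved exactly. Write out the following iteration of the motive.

Ab4 C5 F5

With a 3-note motive the entries are F3, Bb3, Eb4, each up a 4th from the previous.
Statement 4 starts on Ab4 and keeps the same exact contour: Ab4 C5 F5.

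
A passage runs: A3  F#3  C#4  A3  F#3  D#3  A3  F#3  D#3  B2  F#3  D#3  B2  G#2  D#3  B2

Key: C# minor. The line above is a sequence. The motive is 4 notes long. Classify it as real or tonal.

tonal

Every note is diatonic to C# minor.
Cell 1 has +7 semitones from note 2 to 3, but cell 2 has +6 — the interval quality changes while the contour stays the same, which is the hallmark of a tonal sequence.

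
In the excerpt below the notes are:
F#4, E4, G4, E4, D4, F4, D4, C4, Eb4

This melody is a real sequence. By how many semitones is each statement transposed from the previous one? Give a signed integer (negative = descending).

The 3-note cells begin on F#4, E4, D4 — each down a 2nd from the last.
F#4→E4 is 64 − 66 = -2 semitones.

-2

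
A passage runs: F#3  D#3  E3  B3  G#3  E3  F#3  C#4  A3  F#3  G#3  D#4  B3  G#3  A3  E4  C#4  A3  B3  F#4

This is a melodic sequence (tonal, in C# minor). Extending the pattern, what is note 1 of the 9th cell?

With 4-note cells, note 1 of each statement runs F#3, G#3, A3, B3, C#4.
Carrying that up a 2nd forward: D#4 → E4 → F#4 → G#4.

G#4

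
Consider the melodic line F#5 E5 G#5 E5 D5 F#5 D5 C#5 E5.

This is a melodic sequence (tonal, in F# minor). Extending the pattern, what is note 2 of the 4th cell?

B4

Grouping in 3s, the 2nd note of each cell is E5, D5, C#5.
From C#5, down a 2nd gives B4.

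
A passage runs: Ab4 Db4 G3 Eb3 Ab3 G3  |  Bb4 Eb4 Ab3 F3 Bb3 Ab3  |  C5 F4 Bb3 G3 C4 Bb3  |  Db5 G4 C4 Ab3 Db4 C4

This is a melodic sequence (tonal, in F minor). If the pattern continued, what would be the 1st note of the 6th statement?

With 6-note cells, note 1 of each statement runs Ab4, Bb4, C5, Db5.
Carrying that up a 2nd forward: Eb5 → F5.

F5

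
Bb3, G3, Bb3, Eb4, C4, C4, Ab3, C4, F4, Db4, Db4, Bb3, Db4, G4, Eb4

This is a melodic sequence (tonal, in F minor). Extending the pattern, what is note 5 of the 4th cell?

The unit is 5 notes. Position-5 pitches of the 3 shown cells: C4, Db4, Eb4.
One more up a 2nd gives F4.

F4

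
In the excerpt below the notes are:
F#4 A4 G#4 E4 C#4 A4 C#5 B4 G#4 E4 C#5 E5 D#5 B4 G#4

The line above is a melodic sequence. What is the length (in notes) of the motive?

Try groups of 5 (3 cells in 15 notes):
F#4 A4 G#4 E4 C#4 | A4 C#5 B4 G#4 E4 | C#5 E5 D#5 B4 G#4
Each cell is the previous one up a 3rd — so the unit is 5 notes.

5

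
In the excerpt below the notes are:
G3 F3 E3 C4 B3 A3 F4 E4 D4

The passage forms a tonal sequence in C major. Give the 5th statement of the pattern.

Taking 3-note groups, the heads are G3, C4, F4: the pattern moves up a 4th.
Continuing the starts: B4 → E5.
So cell 5 is E5 D5 C5.

E5 D5 C5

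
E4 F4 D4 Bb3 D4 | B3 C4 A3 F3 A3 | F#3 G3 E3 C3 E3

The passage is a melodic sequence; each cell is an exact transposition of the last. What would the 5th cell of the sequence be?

With a 5-note motive the entries are E4, B3, F#3, each down a 4th from the previous.
Extending down a 4th: C#3 → G#2.
From G#2 the exact shape gives G#2 A2 F#2 D2 F#2.

G#2 A2 F#2 D2 F#2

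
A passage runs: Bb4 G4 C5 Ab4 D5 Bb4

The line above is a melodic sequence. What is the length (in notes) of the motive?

Try groups of 2 (3 cells in 6 notes):
Bb4 G4 | C5 Ab4 | D5 Bb4
Every group is a transposition up a 2nd of the one before; no shorter unit works.

2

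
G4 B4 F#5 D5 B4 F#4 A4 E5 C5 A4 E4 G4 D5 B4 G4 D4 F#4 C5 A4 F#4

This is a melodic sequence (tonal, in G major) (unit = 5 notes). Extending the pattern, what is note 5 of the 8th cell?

B3

The unit is 5 notes. Position-5 pitches of the 4 shown cells: B4, A4, G4, F#4.
Extending down a 2nd: E4 → D4 → C4 → B3.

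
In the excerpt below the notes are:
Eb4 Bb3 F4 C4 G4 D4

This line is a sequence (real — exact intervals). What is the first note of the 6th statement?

With a 2-note motive the entries are Eb4, F4, G4, each up a 2nd from the previous.
Continuing: A4 → B4 → C#5. Statement 6 starts on C#5.

C#5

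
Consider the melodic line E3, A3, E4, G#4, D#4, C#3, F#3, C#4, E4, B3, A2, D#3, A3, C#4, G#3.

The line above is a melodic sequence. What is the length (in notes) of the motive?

15 notes total. Splitting into 3 groups of 5:
E3 A3 E4 G#4 D#4 | C#3 F#3 C#4 E4 B3 | A2 D#3 A3 C#4 G#3
Every group is a transposition down a 3rd of the one before; no shorter unit works.

5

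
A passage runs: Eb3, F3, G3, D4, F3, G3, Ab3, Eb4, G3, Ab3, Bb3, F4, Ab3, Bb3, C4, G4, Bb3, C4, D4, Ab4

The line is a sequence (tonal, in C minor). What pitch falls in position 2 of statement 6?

The unit is 4 notes. Position-2 pitches of the 5 shown cells: F3, G3, Ab3, Bb3, C4.
One more up a 2nd gives D4.

D4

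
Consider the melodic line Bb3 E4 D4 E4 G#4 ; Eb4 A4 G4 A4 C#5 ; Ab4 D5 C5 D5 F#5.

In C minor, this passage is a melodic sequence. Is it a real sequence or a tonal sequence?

real

Each cell has the same semitone pattern (6, -2, 2, 4) — intervals are preserved exactly.
And E4 lies outside C minor, so the sequence is real rather than tonal.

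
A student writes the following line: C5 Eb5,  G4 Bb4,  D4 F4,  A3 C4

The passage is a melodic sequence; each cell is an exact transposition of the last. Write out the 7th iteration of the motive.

F#2 A2

Taking 2-note groups, the heads are C5, G4, D4, A3: the pattern moves down a 4th.
Extending down a 4th: E3 → B2 → F#2.
From F#2 the exact shape gives F#2 A2.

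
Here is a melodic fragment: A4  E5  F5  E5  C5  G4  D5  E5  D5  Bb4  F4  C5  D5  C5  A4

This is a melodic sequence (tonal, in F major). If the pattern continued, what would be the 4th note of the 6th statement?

Grouping in 5s, the 4th note of each cell is E5, D5, C5.
Extending down a 2nd: Bb4 → A4 → G4.

G4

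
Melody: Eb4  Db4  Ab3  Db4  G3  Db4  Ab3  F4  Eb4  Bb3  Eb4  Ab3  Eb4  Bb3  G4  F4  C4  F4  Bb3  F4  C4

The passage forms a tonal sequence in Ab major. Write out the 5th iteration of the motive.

Bb4 Ab4 Eb4 Ab4 Db4 Ab4 Eb4

Taking 7-note groups, the heads are Eb4, F4, G4: the pattern moves up a 2nd.
Carrying on: Ab4 → Bb4.
So cell 5 is Bb4 Ab4 Eb4 Ab4 Db4 Ab4 Eb4.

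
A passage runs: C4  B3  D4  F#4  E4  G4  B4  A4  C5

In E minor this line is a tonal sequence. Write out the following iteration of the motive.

Unit = 3 notes; the statements start on C4, F#4, B4, moving up a 4th each time.
Statement 4 starts on E5 and keeps the same diatonic contour: E5 D5 F#5.

E5 D5 F#5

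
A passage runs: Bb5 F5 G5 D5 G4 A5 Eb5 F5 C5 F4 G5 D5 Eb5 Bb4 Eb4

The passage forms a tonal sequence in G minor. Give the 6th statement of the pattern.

Unit = 5 notes; the statements start on Bb5, A5, G5, moving down a 2nd each time.
Carrying on: F5 → Eb5 → D5.
So cell 6 is D5 A4 Bb4 F4 Bb3.

D5 A4 Bb4 F4 Bb3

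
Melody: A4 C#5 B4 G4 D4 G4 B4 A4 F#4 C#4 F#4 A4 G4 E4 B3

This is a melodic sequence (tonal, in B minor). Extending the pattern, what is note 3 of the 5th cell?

Grouping in 5s, the 3rd note of each cell is B4, A4, G4.
Carrying that down a 2nd forward: F#4 → E4.

E4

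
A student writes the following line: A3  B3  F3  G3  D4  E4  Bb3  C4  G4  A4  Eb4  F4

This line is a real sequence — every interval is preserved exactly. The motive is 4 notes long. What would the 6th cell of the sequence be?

Bb5 C6 Gb5 Ab5

The 4-note cells begin on A3, D4, G4 — each up a 4th from the last.
Extending up a 4th: C5 → F5 → Bb5.
Statement 6 starts on Bb5 and keeps the same exact contour: Bb5 C6 Gb5 Ab5.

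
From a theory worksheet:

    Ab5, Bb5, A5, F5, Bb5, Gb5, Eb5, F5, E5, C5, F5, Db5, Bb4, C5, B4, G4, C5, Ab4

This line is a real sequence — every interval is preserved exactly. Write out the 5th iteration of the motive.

With a 6-note motive the entries are Ab5, Eb5, Bb4, each down a 4th from the previous.
Extending down a 4th: F4 → C4.
So cell 5 is C4 D4 C#4 A3 D4 Bb3.

C4 D4 C#4 A3 D4 Bb3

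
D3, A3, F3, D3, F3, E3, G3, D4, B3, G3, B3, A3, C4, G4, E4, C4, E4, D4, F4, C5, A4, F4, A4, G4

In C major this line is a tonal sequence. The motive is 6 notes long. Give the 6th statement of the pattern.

E5 B5 G5 E5 G5 F5

The 6-note cells begin on D3, G3, C4, F4 — each up a 4th from the last.
Continuing the starts: B4 → E5.
So cell 6 is E5 B5 G5 E5 G5 F5.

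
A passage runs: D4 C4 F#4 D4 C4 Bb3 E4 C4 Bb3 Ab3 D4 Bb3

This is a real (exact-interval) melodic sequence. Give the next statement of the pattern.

Ab3 Gb3 C4 Ab3

With a 4-note motive the entries are D4, C4, Bb3, each down a 2nd from the previous.
From Ab3 the exact shape gives Ab3 Gb3 C4 Ab3.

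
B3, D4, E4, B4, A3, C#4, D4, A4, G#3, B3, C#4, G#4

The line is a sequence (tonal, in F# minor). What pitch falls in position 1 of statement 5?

Grouping in 4s, the 1st note of each cell is B3, A3, G#3.
Extending down a 2nd: F#3 → E3.

E3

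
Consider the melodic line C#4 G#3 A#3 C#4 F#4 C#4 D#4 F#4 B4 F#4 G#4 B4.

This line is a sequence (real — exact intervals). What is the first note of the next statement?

The 4-note cells begin on C#4, F#4, B4 — each up a 4th from the last.
The next head, up a 4th from B4, is E5.

E5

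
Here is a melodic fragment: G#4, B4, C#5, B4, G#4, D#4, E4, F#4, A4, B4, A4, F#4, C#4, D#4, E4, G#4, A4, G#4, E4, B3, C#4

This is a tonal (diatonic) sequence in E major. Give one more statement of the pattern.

D#4 F#4 G#4 F#4 D#4 A3 B3

The 7-note cells begin on G#4, F#4, E4 — each down a 2nd from the last.
So cell 4 is D#4 F#4 G#4 F#4 D#4 A3 B3.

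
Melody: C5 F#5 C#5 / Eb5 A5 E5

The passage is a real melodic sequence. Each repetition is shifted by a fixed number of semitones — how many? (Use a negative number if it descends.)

Taking 3-note groups, the heads are C5, Eb5: the pattern moves up a 3rd.
C5 to Eb5 spans +3 semitones.

3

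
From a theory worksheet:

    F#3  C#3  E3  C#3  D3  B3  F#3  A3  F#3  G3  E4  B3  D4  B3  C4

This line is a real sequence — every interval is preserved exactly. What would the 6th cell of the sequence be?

G5 D5 F5 D5 Eb5

Taking 5-note groups, the heads are F#3, B3, E4: the pattern moves up a 4th.
Extending up a 4th: A4 → D5 → G5.
From G5 the exact shape gives G5 D5 F5 D5 Eb5.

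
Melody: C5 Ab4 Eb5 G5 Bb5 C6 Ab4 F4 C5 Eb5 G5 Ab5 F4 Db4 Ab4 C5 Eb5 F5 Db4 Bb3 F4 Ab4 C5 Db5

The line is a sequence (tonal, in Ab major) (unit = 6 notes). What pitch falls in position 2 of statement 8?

Ab2

The unit is 6 notes. Position-2 pitches of the 4 shown cells: Ab4, F4, Db4, Bb3.
Carrying that down a 3rd forward: G3 → Eb3 → C3 → Ab2.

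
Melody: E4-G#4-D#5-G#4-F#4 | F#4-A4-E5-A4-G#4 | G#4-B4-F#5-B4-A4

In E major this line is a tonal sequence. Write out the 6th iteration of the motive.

The 5-note cells begin on E4, F#4, G#4 — each up a 2nd from the last.
Continuing the starts: A4 → B4 → C#5.
So cell 6 is C#5 E5 B5 E5 D#5.

C#5 E5 B5 E5 D#5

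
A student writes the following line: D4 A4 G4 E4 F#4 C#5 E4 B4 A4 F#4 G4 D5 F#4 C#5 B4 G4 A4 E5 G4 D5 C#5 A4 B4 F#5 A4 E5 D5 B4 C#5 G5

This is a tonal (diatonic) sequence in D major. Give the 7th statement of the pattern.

C#5 G5 F#5 D5 E5 B5

Taking 6-note groups, the heads are D4, E4, F#4, G4, A4: the pattern moves up a 2nd.
Carrying on: B4 → C#5.
From C#5 the diatonic shape gives C#5 G5 F#5 D5 E5 B5.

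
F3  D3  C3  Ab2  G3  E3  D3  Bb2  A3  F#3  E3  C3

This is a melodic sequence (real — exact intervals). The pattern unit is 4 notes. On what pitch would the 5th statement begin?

With a 4-note motive the entries are F3, G3, A3, each up a 2nd from the previous.
Continuing: B3 → C#4. Statement 5 starts on C#4.

C#4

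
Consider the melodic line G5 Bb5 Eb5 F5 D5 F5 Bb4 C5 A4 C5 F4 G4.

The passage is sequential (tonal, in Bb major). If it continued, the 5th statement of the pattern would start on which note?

Bb3

Taking 4-note groups, the heads are G5, D5, A4: the pattern moves down a 4th.
Extending the heads down a 4th: Eb4 → Bb3.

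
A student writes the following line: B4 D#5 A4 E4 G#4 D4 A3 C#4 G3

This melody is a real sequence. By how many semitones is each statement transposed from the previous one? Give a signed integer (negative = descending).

-7

With a 3-note motive the entries are B4, E4, A3, each down a 5th from the previous.
B4 to E4 spans -7 semitones.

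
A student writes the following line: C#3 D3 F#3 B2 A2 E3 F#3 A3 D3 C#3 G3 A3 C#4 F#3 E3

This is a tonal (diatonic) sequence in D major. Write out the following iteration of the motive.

With a 5-note motive the entries are C#3, E3, G3, each up a 3rd from the previous.
From B3 the diatonic shape gives B3 C#4 E4 A3 G3.

B3 C#4 E4 A3 G3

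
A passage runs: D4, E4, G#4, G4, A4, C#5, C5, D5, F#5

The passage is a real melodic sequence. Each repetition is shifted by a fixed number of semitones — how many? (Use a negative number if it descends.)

With a 3-note motive the entries are D4, G4, C5, each up a 4th from the previous.
D4 to G4 spans +5 semitones.

5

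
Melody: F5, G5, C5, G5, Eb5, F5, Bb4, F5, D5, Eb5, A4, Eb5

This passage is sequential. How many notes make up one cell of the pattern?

Try groups of 4 (3 cells in 12 notes):
F5 G5 C5 G5 | Eb5 F5 Bb4 F5 | D5 Eb5 A4 Eb5
Every group is a transposition down a 2nd of the one before; no shorter unit works.

4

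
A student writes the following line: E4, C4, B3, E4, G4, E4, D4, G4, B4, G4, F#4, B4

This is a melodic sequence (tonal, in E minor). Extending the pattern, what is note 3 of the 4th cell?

Grouping in 4s, the 3rd note of each cell is B3, D4, F#4.
One more up a 3rd gives A4.

A4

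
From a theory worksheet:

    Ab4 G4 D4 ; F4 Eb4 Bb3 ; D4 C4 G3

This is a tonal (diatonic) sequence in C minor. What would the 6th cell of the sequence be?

Unit = 3 notes; the statements start on Ab4, F4, D4, moving down a 3rd each time.
Extending down a 3rd: Bb3 → G3 → Eb3.
From Eb3 the diatonic shape gives Eb3 D3 Ab2.

Eb3 D3 Ab2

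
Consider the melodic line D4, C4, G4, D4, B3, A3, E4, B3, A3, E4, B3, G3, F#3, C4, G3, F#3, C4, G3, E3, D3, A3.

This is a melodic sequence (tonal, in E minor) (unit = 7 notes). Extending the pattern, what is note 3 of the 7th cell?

B2

With 7-note cells, note 3 of each statement runs G4, E4, C4.
Carrying that down a 3rd forward: A3 → F#3 → D3 → B2.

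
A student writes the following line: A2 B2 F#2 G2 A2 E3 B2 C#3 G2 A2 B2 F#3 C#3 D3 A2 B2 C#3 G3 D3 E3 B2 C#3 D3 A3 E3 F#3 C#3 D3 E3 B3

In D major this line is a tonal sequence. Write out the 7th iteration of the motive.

G3 A3 E3 F#3 G3 D4

The 6-note cells begin on A2, B2, C#3, D3, E3 — each up a 2nd from the last.
Carrying on: F#3 → G3.
So cell 7 is G3 A3 E3 F#3 G3 D4.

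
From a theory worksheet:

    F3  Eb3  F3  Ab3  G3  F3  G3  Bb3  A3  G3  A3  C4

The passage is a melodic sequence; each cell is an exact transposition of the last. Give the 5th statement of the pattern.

C#4 B3 C#4 E4

Taking 4-note groups, the heads are F3, G3, A3: the pattern moves up a 2nd.
Extending up a 2nd: B3 → C#4.
So cell 5 is C#4 B3 C#4 E4.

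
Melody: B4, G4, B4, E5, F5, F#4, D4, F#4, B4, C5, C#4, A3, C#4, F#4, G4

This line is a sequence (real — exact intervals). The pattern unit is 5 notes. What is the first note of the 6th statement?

A#2

Taking 5-note groups, the heads are B4, F#4, C#4: the pattern moves down a 4th.
Extending the heads down a 4th: G#3 → D#3 → A#2.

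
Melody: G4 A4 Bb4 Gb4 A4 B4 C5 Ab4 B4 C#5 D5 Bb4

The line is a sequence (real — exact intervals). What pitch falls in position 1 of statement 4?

With 4-note cells, note 1 of each statement runs G4, A4, B4.
One more up a 2nd gives C#5.

C#5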